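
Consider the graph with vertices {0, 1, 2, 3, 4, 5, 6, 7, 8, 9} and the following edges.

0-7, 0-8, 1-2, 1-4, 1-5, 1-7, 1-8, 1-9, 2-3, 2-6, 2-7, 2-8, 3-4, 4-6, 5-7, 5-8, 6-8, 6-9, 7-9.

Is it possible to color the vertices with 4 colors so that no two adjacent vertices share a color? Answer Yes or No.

Yes

The chromatic number is 3. 2, 6, 8 form a triangle, so at least 3 colors are needed.
One proper 3-coloring: 0=red, 1=red, 2=green, 3=red, 4=blue, 5=green, 6=red, 7=blue, 8=blue, 9=green.
Since 4 ≥ 3, a proper 4-coloring certainly exists.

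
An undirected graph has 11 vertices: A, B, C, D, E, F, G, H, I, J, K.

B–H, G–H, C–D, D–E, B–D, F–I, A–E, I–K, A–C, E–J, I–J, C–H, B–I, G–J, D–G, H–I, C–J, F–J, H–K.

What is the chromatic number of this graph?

F, I, J are pairwise adjacent, so at least 3 colors are needed.
3 colors suffice: A=red, B=green, C=blue, D=red, E=blue, F=green, G=blue, H=red, I=blue, J=red, K=green. Every edge joins two different colors.

3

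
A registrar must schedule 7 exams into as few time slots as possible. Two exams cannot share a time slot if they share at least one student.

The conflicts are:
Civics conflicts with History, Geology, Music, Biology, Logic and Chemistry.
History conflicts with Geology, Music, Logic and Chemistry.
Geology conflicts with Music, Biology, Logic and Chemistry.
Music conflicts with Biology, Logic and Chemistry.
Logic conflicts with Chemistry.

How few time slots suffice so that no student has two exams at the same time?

6

Civics, History, Geology, Music, Logic, Chemistry pairwise conflict, so at least 6 time slots are needed.
Using 6 time slots: Civics=1, History=6, Geology=2, Music=3, Biology=4, Logic=5, Chemistry=4. Each listed conflict is separated.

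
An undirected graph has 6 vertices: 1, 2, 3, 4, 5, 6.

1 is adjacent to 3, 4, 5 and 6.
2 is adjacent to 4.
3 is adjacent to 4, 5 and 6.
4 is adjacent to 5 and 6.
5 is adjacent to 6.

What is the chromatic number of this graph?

1, 3, 4, 5, 6 are mutually adjacent (a clique of size 5), so at least 5 colors are needed.
5 colors suffice: color a → {4}; color b → {1, 2}; color c → {3}; color d → {5}; color e → {6}. Every edge joins two different colors.

5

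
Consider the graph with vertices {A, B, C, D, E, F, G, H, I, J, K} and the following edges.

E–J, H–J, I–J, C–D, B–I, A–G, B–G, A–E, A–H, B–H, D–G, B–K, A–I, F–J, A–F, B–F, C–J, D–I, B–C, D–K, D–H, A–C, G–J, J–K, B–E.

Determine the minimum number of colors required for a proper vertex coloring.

2

J and K are adjacent, so at least 2 colors are needed.
2 colors suffice: color 1 → {A, B, D, J}; color 2 → {C, E, F, G, H, I, K}. Each edge has distinct colors on its endpoints.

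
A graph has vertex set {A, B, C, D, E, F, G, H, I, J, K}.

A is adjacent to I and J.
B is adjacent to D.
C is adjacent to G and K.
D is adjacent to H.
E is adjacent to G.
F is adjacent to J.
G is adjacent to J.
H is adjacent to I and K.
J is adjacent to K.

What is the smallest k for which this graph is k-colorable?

The cycle H-I-A-J-K-H has odd length 5, so it cannot be 2-colored; at least 3 colors are needed.
One proper 3-coloring: A=blue, B=red, C=red, D=blue, E=red, F=blue, G=blue, H=red, I=green, J=red, K=blue. Each edge has distinct colors on its endpoints.

3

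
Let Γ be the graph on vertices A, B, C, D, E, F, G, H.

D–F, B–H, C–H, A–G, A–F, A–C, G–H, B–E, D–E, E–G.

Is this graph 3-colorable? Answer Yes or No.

The chromatic number is 3. The cycle E-G-A-F-D-E has odd length 5, so it cannot be 2-colored; at least 3 colors are needed.
3 colors suffice: color 1 → {A, E, H}; color 2 → {B, C, D, G}; color 3 → {F}.
That is already a proper 3-coloring.

Yes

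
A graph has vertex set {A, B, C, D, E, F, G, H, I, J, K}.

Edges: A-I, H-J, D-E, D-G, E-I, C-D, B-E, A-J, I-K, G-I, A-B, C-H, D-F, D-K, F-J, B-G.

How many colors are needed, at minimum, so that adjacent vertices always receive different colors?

The cycle C-D-F-J-H-C has odd length 5, so it cannot be 2-colored; at least 3 colors are needed.
3 colors suffice: color red → {B, D, I, J}; color blue → {A, E, F, G, H, K}; color green → {C}. Each edge has distinct colors on its endpoints.

3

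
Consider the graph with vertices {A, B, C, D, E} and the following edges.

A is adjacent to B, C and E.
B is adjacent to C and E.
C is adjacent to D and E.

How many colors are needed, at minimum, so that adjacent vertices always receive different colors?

4

A, B, C, E are mutually adjacent (a clique of size 4), so at least 4 colors are needed.
4 colors suffice: A=yellow, B=blue, C=red, D=blue, E=green. No two adjacent vertices share a color.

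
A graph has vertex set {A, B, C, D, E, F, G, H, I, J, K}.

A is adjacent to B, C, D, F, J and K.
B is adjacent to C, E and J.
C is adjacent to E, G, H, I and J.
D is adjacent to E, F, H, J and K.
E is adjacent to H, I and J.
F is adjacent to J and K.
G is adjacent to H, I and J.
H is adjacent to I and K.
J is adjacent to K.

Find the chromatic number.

5

A, D, F, J, K are mutually adjacent (a clique of size 5), so at least 5 colors are needed.
5 colors suffice: color 1 → {H, J}; color 2 → {C, D}; color 3 → {A, E, G}; color 4 → {B, I, K}; color 5 → {F}. Every edge joins two different colors.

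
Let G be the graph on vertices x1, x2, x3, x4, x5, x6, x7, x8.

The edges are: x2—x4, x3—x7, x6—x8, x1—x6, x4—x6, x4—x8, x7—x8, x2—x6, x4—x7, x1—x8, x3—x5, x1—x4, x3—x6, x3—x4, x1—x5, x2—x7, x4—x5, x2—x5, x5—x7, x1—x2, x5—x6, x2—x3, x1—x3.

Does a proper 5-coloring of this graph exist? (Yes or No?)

x1, x2, x3, x4, x5, x6 are pairwise adjacent (a clique of size 6), so at least 6 colors are needed.
So 5 colors are not enough.

No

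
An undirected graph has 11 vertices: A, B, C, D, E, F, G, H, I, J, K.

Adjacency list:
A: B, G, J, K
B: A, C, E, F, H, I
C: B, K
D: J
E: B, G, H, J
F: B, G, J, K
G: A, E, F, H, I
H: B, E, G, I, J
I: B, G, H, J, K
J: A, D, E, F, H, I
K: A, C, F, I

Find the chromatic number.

G, H, I form a triangle, so at least 3 colors are needed.
A valid assignment using 3 colors: A=2, B=1, C=2, D=2, E=3, F=2, G=1, H=2, I=3, J=1, K=1. Every edge joins two different colors.

3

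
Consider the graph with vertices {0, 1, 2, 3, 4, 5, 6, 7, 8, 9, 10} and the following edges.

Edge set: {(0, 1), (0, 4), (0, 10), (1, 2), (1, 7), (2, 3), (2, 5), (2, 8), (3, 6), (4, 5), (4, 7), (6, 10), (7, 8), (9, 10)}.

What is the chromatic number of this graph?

3

The cycle 5-2-8-7-4-5 has odd length 5, so it cannot be 2-colored; at least 3 colors are needed.
One proper 3-coloring: 0=blue, 1=green, 2=red, 3=blue, 4=red, 5=blue, 6=green, 7=blue, 8=green, 9=blue, 10=red. Every edge joins two different colors.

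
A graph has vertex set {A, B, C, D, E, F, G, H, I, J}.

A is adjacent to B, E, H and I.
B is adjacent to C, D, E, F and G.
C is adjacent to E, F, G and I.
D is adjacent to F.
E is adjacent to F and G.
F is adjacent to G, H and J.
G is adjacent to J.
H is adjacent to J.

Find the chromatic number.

5

B, C, E, F, G are pairwise adjacent (a clique of size 5), so at least 5 colors are needed.
5 colors suffice: A=red, B=blue, C=green, D=green, E=yellow, F=red, G=purple, H=blue, I=blue, J=green. Each edge has distinct colors on its endpoints.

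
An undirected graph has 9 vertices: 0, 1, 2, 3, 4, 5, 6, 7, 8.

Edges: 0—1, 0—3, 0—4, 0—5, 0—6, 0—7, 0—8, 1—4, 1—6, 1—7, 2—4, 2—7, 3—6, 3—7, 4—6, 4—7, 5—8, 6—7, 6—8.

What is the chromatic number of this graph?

0, 1, 4, 6, 7 are mutually adjacent (a clique of size 5), so at least 5 colors are needed.
5 colors suffice: 0=red, 1=purple, 2=red, 3=yellow, 4=yellow, 5=blue, 6=blue, 7=green, 8=green. Each edge has distinct colors on its endpoints.

5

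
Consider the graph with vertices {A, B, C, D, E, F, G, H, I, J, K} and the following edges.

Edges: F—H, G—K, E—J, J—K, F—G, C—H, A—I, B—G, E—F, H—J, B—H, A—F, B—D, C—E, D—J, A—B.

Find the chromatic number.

The cycle J-K-G-B-D-J has odd length 5, so it cannot be 2-colored; at least 3 colors are needed.
One proper 3-coloring: A=1, B=2, C=2, D=1, E=1, F=2, G=1, H=1, I=2, J=2, K=3. Each edge has distinct colors on its endpoints.

3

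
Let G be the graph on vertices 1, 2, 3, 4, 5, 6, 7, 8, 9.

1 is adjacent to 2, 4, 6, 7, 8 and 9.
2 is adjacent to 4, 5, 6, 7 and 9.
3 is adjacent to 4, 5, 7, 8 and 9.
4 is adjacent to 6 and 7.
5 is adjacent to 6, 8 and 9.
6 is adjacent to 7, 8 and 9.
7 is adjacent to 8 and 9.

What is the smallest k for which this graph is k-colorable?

1, 2, 4, 6, 7 form a clique, so at least 5 colors are needed.
A valid assignment using 5 colors: 1=c, 2=d, 3=a, 4=e, 5=b, 6=a, 7=b, 8=d, 9=e. Every edge joins two different colors.

5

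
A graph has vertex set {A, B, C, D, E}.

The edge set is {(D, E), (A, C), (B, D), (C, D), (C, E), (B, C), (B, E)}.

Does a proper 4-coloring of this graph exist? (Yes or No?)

Yes

The chromatic number is 4. B, C, D, E are mutually adjacent (a clique of size 4), so at least 4 colors are needed.
A valid assignment using 4 colors: A=blue, B=green, C=red, D=blue, E=yellow.
That is already a proper 4-coloring.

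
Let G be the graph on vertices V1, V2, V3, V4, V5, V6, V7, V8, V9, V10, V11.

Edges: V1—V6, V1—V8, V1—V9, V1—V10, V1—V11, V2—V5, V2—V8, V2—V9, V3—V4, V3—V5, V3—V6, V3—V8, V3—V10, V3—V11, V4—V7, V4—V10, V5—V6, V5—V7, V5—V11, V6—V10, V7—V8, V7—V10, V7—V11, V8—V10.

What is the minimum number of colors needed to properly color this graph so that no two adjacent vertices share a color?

V4, V7, V10 are mutually adjacent, so at least 3 colors are needed.
3 colors suffice: color 1 → {V5, V9, V10}; color 2 → {V1, V2, V3, V7}; color 3 → {V4, V6, V8, V11}. No two adjacent vertices share a color.

3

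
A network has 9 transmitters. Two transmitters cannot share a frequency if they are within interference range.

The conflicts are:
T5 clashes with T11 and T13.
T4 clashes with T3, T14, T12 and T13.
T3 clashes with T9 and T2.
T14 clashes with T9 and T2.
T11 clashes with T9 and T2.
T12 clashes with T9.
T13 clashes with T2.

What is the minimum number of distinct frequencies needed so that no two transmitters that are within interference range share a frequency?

T4 and T3 conflict, so at least 2 frequencies are needed.
A valid assignment using 2 frequencies: T5=1, T4=1, T3=2, T14=2, T11=2, T12=2, T9=1, T13=2, T2=1. Every pair that conflicts lands in different frequencies.

2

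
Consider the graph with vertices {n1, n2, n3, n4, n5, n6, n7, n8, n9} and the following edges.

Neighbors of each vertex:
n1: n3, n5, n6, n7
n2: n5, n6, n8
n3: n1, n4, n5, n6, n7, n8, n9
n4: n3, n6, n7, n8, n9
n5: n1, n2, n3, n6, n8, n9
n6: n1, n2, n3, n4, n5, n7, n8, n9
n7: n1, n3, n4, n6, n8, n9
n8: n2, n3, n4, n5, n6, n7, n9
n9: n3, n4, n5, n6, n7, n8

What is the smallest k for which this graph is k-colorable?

6

n3, n4, n6, n7, n8, n9 form a clique, so at least 6 colors are needed.
6 colors suffice: n1=2, n2=3, n3=3, n4=6, n5=4, n6=1, n7=4, n8=2, n9=5. Each edge has distinct colors on its endpoints.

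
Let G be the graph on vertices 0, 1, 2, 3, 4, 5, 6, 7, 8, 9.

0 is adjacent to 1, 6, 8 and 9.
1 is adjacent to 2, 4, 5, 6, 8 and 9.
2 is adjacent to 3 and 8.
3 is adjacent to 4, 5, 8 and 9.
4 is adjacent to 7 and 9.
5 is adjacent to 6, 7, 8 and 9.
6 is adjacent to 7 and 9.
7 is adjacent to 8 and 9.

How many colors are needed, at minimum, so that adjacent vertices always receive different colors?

1, 5, 6, 9 are pairwise adjacent (a clique of size 4), so at least 4 colors are needed.
One proper 4-coloring: 0=c, 1=a, 2=c, 3=a, 4=c, 5=c, 6=d, 7=a, 8=b, 9=b. Each edge has distinct colors on its endpoints.

4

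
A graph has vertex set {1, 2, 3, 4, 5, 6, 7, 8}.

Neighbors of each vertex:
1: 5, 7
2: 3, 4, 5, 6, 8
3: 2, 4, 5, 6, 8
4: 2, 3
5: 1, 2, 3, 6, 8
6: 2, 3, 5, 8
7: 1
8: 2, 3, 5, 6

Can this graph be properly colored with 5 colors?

Yes

The chromatic number is 5. 2, 3, 5, 6, 8 are pairwise adjacent (a clique of size 5), so at least 5 colors are needed.
5 colors suffice: 1=red, 2=green, 3=red, 4=blue, 5=blue, 6=purple, 7=blue, 8=yellow.
That is already a proper 5-coloring.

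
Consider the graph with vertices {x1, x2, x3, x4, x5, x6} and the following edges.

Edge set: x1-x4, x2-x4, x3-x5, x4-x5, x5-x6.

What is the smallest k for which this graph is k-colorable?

x4 and x5 are adjacent, so at least 2 colors are needed.
One proper 2-coloring: x1=R, x2=R, x3=B, x4=B, x5=R, x6=B. No two adjacent vertices share a color.

2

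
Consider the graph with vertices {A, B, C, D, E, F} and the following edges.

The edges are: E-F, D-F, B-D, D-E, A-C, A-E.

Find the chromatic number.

D, E, F are mutually adjacent, so at least 3 colors are needed.
3 colors suffice: A=1, B=2, C=2, D=1, E=2, F=3. No two adjacent vertices share a color.

3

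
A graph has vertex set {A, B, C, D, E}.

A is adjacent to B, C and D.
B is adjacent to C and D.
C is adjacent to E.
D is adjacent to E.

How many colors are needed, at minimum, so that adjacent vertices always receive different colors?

3

A, B, D are pairwise adjacent, so at least 3 colors are needed.
3 colors suffice: color 1 → {A, E}; color 2 → {B}; color 3 → {C, D}. Every edge joins two different colors.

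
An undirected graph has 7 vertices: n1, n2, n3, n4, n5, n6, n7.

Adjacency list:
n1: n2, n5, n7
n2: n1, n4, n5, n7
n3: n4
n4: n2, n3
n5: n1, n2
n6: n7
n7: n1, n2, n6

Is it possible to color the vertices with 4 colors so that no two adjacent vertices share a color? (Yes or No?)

The chromatic number is 3. n1, n2, n7 form a triangle, so at least 3 colors are needed.
3 colors suffice: n1=3, n2=1, n3=1, n4=2, n5=2, n6=1, n7=2.
Since 4 ≥ 3, a proper 4-coloring certainly exists.

Yes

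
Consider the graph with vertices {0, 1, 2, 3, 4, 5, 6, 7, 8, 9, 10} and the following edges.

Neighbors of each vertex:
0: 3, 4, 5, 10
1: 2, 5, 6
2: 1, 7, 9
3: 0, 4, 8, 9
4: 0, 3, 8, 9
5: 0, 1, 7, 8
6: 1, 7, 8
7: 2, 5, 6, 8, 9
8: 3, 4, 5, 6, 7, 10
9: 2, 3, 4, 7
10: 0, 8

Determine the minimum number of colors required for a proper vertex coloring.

3

6, 7, 8 form a triangle, so at least 3 colors are needed.
One proper 3-coloring: 0=a, 1=a, 2=c, 3=c, 4=b, 5=c, 6=c, 7=b, 8=a, 9=a, 10=b. Every edge joins two different colors.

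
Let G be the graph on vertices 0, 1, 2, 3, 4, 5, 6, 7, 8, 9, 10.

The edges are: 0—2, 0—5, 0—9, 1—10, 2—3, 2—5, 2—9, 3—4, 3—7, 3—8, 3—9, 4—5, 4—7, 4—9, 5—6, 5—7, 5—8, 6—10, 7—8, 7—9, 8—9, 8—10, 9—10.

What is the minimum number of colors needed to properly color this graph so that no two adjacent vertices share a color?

4

3, 4, 7, 9 are pairwise adjacent (a clique of size 4), so at least 4 colors are needed.
4 colors suffice: 0=green, 1=red, 2=blue, 3=yellow, 4=blue, 5=red, 6=blue, 7=green, 8=blue, 9=red, 10=green. Every edge joins two different colors.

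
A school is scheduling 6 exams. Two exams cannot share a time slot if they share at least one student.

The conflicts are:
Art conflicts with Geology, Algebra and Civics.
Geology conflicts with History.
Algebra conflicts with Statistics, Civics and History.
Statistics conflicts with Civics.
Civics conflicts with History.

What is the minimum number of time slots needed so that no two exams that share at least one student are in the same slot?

Algebra, Civics, History are mutually in conflict, so at least 3 time slots are needed.
Using 3 time slots: Art=3, Geology=1, Algebra=2, Statistics=3, Civics=1, History=3. No two conflicting exams share a time slot.

3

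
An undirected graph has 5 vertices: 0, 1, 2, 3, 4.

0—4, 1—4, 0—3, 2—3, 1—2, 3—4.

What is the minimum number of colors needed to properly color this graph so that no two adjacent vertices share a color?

0, 3, 4 are pairwise adjacent, so at least 3 colors are needed.
3 colors suffice: color red → {1, 3}; color blue → {2, 4}; color green → {0}. No two adjacent vertices share a color.

3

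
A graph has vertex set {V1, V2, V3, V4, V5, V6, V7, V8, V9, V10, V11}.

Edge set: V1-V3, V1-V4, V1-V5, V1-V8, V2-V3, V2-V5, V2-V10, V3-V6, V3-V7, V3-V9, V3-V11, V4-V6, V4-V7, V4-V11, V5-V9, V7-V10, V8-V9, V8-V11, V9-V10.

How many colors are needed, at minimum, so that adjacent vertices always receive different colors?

2

V5 and V9 are adjacent, so at least 2 colors are needed.
2 colors suffice: color R → {V3, V4, V5, V8, V10}; color B → {V1, V2, V6, V7, V9, V11}. Each edge has distinct colors on its endpoints.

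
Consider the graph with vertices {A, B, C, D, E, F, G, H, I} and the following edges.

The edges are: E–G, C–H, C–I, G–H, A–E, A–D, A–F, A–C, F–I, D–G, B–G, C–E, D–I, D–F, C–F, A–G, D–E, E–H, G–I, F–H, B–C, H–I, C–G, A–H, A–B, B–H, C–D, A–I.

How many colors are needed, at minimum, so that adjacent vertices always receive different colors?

A, B, C, G, H form a clique, so at least 5 colors are needed.
5 colors suffice: A=2, B=5, C=1, D=3, E=5, F=4, G=4, H=3, I=5. Each edge has distinct colors on its endpoints.

5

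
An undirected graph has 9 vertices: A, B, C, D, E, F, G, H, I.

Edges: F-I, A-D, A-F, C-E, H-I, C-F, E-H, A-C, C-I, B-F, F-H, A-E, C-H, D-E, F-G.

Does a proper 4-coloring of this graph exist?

The chromatic number is 4. C, F, H, I form a clique, so at least 4 colors are needed.
4 colors suffice: A=green, B=blue, C=blue, D=blue, E=red, F=red, G=blue, H=green, I=yellow.
That is already a proper 4-coloring.

Yes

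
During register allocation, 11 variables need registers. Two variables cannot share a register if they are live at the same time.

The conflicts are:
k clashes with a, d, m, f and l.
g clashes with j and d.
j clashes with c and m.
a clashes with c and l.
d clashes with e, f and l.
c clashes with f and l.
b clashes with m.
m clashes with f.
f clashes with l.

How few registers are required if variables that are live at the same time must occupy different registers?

4

k, d, f, l all conflict with each other, so at least 4 registers are needed.
A valid assignment using 4 registers: k=2, g=1, j=3, a=3, d=3, e=1, c=2, b=2, m=1, f=4, l=1. No two conflicting variables share a register.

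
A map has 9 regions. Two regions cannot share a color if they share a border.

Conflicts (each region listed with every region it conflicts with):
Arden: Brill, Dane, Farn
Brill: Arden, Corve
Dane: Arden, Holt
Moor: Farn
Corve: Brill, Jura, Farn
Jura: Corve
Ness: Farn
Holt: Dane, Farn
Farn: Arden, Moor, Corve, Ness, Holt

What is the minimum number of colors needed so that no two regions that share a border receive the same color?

2

Dane and Holt conflict, so at least 2 colors are needed.
2 colors suffice: color 1 → {Brill, Dane, Jura, Farn}; color 2 → {Arden, Moor, Corve, Ness, Holt}. No two conflicting regions share a color.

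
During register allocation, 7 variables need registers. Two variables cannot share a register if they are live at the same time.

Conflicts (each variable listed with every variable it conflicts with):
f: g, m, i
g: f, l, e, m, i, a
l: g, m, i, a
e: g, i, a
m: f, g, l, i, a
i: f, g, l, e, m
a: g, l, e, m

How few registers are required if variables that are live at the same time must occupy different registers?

g, l, m, i all conflict with each other, so at least 4 registers are needed.
4 registers suffice: f=4, g=1, l=4, e=3, m=3, i=2, a=2. No two conflicting variables share a register.

4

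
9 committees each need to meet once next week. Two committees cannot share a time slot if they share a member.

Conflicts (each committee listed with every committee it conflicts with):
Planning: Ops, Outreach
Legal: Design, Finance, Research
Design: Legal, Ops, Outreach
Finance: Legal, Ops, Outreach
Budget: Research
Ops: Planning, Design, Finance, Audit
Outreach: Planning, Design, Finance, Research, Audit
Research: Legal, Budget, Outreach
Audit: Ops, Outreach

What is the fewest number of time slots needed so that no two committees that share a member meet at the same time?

Planning and Outreach conflict, so at least 2 time slots are needed.
2 time slots suffice: Planning=2, Legal=1, Design=2, Finance=2, Budget=1, Ops=1, Outreach=1, Research=2, Audit=2. Each listed conflict is separated.

2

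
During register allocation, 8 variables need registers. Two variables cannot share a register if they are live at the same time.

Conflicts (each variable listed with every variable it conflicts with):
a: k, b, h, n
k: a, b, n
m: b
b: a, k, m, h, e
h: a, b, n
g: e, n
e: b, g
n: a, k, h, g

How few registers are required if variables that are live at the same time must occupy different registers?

3

a, k, b pairwise conflict, so at least 3 registers are needed.
3 registers suffice: register 1 → {b, n}; register 2 → {a, m, g}; register 3 → {k, h, e}. No two conflicting variables share a register.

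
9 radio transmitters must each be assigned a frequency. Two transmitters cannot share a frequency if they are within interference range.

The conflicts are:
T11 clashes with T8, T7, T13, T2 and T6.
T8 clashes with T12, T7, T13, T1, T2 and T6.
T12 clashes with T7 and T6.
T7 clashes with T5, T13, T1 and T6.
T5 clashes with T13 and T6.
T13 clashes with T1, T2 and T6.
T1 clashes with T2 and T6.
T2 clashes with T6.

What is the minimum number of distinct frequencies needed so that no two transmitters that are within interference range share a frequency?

T11, T8, T13, T2, T6 are mutually in conflict, so at least 5 frequencies are needed.
A valid assignment using 5 frequencies: T11=5, T8=4, T12=2, T7=3, T5=4, T13=2, T1=5, T2=3, T6=1. No two conflicting transmitters share a frequency.

5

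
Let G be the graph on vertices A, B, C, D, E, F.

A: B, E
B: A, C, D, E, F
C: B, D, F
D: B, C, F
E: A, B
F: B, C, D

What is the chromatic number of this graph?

4

B, C, D, F form a clique, so at least 4 colors are needed.
4 colors suffice: color red → {B}; color blue → {E, F}; color green → {A, C}; color yellow → {D}. Each edge has distinct colors on its endpoints.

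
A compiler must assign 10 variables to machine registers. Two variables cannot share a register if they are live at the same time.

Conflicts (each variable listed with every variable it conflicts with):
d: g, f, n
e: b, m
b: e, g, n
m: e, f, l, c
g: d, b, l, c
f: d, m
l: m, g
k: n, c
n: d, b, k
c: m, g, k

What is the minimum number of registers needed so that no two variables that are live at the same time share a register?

3

The cycle m-e-b-g-c-m has odd length 5, so it cannot be 2-colored; at least 3 registers are needed.
A valid assignment using 3 registers: d=2, e=3, b=2, m=1, g=1, f=3, l=2, k=3, n=1, c=2. Every pair that conflicts lands in different registers.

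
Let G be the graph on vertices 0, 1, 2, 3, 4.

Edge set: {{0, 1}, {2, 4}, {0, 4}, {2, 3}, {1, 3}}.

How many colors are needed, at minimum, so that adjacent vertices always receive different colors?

3

The cycle 4-2-3-1-0-4 has odd length 5, so it cannot be 2-colored; at least 3 colors are needed.
A valid assignment using 3 colors: 0=red, 1=blue, 2=green, 3=red, 4=blue. Every edge joins two different colors.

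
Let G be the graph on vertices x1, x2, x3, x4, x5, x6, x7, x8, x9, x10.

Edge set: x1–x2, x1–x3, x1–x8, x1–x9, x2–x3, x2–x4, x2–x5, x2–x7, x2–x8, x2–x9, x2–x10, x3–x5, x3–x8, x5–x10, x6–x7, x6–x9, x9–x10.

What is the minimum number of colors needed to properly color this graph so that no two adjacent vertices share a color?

4

x1, x2, x3, x8 are pairwise adjacent (a clique of size 4), so at least 4 colors are needed.
4 colors suffice: color 1 → {x2, x6}; color 2 → {x3, x4, x7, x9}; color 3 → {x1, x5}; color 4 → {x8, x10}. Each edge has distinct colors on its endpoints.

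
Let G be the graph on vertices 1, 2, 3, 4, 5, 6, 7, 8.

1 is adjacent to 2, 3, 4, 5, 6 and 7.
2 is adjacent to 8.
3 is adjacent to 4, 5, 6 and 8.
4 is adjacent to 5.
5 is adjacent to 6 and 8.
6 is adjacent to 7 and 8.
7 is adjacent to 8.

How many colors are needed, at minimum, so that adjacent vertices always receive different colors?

3, 5, 6, 8 form a clique, so at least 4 colors are needed.
4 colors suffice: color a → {1, 8}; color b → {2, 5, 7}; color c → {4, 6}; color d → {3}. Each edge has distinct colors on its endpoints.

4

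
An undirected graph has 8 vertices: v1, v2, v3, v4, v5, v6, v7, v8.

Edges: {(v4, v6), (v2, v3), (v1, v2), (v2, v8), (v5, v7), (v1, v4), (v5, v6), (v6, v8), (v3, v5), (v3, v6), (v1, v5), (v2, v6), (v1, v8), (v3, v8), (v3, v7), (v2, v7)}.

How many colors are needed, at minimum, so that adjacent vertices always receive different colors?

4

v2, v3, v6, v8 form a clique, so at least 4 colors are needed.
4 colors suffice: color 1 → {v1, v3}; color 2 → {v6, v7}; color 3 → {v2, v4, v5}; color 4 → {v8}. Each edge has distinct colors on its endpoints.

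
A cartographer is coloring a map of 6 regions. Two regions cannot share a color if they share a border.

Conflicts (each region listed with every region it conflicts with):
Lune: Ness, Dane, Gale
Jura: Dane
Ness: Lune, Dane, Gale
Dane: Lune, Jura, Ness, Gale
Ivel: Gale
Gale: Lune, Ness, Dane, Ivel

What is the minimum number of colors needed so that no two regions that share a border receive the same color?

Lune, Ness, Dane, Gale are mutually in conflict, so at least 4 colors are needed.
4 colors suffice: color 1 → {Jura, Gale}; color 2 → {Dane, Ivel}; color 3 → {Ness}; color 4 → {Lune}. Every pair that conflicts lands in different colors.

4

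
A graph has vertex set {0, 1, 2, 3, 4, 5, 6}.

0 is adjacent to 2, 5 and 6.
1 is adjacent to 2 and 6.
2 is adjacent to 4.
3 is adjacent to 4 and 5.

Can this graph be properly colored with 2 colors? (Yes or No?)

The cycle 4-2-0-5-3-4 has odd length 5, so it cannot be 2-colored; at least 3 colors are needed.
So 2 colors are not enough.

No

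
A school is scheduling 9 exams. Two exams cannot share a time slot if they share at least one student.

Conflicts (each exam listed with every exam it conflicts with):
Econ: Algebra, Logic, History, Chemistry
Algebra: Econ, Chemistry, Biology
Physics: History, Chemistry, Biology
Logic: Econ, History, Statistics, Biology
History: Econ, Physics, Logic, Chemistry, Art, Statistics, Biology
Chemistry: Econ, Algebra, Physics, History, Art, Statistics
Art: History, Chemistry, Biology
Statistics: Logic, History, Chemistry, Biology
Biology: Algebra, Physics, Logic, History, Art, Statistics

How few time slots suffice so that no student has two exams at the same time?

4

Logic, History, Statistics, Biology are mutually in conflict, so at least 4 time slots are needed.
4 time slots suffice: time slot 1 → {Algebra, History}; time slot 2 → {Chemistry, Biology}; time slot 3 → {Econ, Physics, Art, Statistics}; time slot 4 → {Logic}. No two conflicting exams share a time slot.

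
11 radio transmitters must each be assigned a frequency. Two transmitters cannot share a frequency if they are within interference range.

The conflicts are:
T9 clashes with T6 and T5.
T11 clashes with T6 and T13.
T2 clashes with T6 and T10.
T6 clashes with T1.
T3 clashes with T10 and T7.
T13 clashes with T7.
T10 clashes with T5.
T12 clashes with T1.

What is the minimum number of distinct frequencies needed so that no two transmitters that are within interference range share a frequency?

3

The cycle T9-T5-T10-T2-T6-T9 has odd length 5, so it cannot be 2-colored; at least 3 frequencies are needed.
3 frequencies suffice: frequency 1 → {T6, T10, T12, T7}; frequency 2 → {T2, T3, T13, T1, T5}; frequency 3 → {T9, T11}. Each listed conflict is separated.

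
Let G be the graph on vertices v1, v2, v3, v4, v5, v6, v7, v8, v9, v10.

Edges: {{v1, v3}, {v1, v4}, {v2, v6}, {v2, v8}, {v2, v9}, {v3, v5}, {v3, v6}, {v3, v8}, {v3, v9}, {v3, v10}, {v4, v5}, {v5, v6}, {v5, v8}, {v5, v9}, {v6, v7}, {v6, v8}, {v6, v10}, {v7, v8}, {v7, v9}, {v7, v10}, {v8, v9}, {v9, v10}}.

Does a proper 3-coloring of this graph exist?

No

v3, v5, v8, v9 are mutually adjacent (a clique of size 4), so at least 4 colors are needed.
So 3 colors are not enough.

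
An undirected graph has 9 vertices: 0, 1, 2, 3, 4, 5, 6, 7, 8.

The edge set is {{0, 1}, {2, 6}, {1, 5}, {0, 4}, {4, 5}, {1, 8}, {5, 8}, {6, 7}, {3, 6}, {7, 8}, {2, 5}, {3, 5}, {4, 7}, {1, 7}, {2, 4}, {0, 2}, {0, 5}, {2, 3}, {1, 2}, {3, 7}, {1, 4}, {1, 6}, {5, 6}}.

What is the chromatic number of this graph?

0, 1, 2, 4, 5 are mutually adjacent (a clique of size 5), so at least 5 colors are needed.
5 colors suffice: color red → {1, 3}; color blue → {5, 7}; color green → {2, 8}; color yellow → {4, 6}; color purple → {0}. No two adjacent vertices share a color.

5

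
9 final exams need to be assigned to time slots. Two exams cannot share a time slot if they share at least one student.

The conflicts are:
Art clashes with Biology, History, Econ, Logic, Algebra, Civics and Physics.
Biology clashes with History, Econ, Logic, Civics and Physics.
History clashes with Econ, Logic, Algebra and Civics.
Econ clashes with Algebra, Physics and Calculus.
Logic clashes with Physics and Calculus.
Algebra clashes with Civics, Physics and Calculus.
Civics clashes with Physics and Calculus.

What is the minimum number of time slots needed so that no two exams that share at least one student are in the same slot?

4

Art, History, Algebra, Civics all conflict with each other, so at least 4 time slots are needed.
4 time slots suffice: time slot 1 → {Art, Calculus}; time slot 2 → {Econ, Logic, Civics}; time slot 3 → {History, Physics}; time slot 4 → {Biology, Algebra}. Every pair that conflicts lands in different time slots.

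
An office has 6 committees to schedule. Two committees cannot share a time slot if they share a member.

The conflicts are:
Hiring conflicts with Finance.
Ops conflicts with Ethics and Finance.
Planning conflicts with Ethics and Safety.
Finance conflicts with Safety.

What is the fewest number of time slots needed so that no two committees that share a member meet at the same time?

3

The cycle Ops-Finance-Safety-Planning-Ethics-Ops has odd length 5, so it cannot be 2-colored; at least 3 time slots are needed.
Using 3 time slots: Hiring=2, Ops=2, Planning=3, Ethics=1, Finance=1, Safety=2. Each listed conflict is separated.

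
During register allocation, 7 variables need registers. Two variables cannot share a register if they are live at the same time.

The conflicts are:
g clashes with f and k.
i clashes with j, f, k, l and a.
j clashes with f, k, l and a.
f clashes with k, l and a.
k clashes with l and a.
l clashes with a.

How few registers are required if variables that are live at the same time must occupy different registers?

i, j, f, k, l, a are mutually in conflict, so at least 6 registers are needed.
6 registers suffice: register 1 → {f}; register 2 → {k}; register 3 → {g, l}; register 4 → {a}; register 5 → {i}; register 6 → {j}. No two conflicting variables share a register.

6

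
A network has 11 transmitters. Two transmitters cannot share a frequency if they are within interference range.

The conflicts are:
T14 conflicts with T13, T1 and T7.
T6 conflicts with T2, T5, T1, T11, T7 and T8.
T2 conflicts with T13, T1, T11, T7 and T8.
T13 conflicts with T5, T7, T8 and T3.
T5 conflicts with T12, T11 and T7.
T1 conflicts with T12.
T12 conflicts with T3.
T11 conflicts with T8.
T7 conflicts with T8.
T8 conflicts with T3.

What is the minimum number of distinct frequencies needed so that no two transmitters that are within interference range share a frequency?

4

T6, T2, T7, T8 all conflict with each other, so at least 4 frequencies are needed.
A valid assignment using 4 frequencies: T14=4, T6=3, T2=4, T13=3, T5=1, T1=1, T12=2, T11=2, T7=2, T8=1, T3=4. No two conflicting transmitters share a frequency.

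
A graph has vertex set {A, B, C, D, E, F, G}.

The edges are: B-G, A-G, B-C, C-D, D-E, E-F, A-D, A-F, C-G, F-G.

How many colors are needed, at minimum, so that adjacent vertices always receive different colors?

B, C, G are pairwise adjacent, so at least 3 colors are needed.
One proper 3-coloring: A=2, B=3, C=2, D=1, E=2, F=3, G=1. Every edge joins two different colors.

3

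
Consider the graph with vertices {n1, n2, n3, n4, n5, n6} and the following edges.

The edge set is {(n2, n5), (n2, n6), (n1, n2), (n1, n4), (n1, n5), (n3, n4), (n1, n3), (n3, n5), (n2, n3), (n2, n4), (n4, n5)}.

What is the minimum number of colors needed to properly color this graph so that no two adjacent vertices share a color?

n1, n2, n3, n4, n5 form a clique, so at least 5 colors are needed.
5 colors suffice: color 1 → {n2}; color 2 → {n5, n6}; color 3 → {n1}; color 4 → {n3}; color 5 → {n4}. Each edge has distinct colors on its endpoints.

5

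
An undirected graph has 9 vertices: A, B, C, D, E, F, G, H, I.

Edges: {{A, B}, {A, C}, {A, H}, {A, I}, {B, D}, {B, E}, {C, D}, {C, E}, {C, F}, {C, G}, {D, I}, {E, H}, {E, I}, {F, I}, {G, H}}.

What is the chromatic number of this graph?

B and D are adjacent, so at least 2 colors are needed.
2 colors suffice: color 1 → {B, C, H, I}; color 2 → {A, D, E, F, G}. Each edge has distinct colors on its endpoints.

2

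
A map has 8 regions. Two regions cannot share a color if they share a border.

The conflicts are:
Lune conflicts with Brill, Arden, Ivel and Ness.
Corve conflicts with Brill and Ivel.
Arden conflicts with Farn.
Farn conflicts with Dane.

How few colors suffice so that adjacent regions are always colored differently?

Farn and Dane conflict, so at least 2 colors are needed.
One proper 2-coloring: Lune=1, Corve=1, Brill=2, Arden=2, Ivel=2, Farn=1, Ness=2, Dane=2. Every pair that conflicts lands in different colors.

2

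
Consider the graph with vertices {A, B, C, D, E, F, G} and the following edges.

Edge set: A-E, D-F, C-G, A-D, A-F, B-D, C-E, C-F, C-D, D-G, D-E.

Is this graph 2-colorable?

C, D, E are pairwise adjacent, so at least 3 colors are needed.
So 2 colors are not enough.

No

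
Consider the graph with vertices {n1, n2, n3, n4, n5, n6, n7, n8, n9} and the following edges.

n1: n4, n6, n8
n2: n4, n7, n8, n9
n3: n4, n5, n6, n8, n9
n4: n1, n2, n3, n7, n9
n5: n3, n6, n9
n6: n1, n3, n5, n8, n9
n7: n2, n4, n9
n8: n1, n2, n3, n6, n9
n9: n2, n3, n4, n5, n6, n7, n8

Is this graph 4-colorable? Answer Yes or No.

The chromatic number is 4. n3, n6, n8, n9 form a clique, so at least 4 colors are needed.
One proper 4-coloring: n1=1, n2=4, n3=4, n4=2, n5=3, n6=2, n7=3, n8=3, n9=1.
That is already a proper 4-coloring.

Yes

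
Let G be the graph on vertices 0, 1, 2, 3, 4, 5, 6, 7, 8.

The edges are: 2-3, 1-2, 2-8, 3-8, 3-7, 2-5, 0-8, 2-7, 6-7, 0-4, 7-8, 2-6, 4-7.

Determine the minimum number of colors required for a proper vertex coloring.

4

2, 3, 7, 8 are mutually adjacent (a clique of size 4), so at least 4 colors are needed.
A valid assignment using 4 colors: 0=red, 1=blue, 2=red, 3=yellow, 4=green, 5=blue, 6=green, 7=blue, 8=green. Every edge joins two different colors.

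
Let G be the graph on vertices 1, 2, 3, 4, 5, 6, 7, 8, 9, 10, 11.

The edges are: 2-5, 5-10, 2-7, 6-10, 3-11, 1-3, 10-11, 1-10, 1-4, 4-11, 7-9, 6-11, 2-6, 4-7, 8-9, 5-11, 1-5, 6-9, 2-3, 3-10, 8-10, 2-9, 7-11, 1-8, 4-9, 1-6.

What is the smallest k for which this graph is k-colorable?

1, 8, 10 are pairwise adjacent, so at least 3 colors are needed.
3 colors suffice: 1=blue, 2=red, 3=green, 4=red, 5=green, 6=green, 7=green, 8=green, 9=blue, 10=red, 11=blue. Every edge joins two different colors.

3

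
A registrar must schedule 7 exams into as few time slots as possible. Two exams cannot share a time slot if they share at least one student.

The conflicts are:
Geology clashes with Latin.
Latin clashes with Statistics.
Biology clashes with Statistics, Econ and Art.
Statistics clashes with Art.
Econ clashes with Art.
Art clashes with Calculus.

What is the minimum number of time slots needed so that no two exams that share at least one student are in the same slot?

3

Biology, Statistics, Art pairwise conflict, so at least 3 time slots are needed.
3 time slots suffice: Geology=2, Latin=1, Biology=2, Statistics=3, Econ=3, Art=1, Calculus=2. Each listed conflict is separated.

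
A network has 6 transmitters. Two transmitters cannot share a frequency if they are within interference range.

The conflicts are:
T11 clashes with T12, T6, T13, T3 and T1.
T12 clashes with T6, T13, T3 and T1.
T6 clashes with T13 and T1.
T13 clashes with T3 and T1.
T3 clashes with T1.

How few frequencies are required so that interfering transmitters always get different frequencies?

5

T11, T12, T13, T3, T1 pairwise conflict, so at least 5 frequencies are needed.
5 frequencies suffice: frequency 1 → {T12}; frequency 2 → {T11}; frequency 3 → {T13}; frequency 4 → {T1}; frequency 5 → {T6, T3}. Every pair that conflicts lands in different frequencies.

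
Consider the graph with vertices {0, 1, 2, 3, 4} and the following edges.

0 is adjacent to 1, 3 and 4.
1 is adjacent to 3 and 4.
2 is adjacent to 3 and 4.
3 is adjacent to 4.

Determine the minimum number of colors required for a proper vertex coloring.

4

0, 1, 3, 4 form a clique, so at least 4 colors are needed.
A valid assignment using 4 colors: 0=d, 1=c, 2=c, 3=a, 4=b. Every edge joins two different colors.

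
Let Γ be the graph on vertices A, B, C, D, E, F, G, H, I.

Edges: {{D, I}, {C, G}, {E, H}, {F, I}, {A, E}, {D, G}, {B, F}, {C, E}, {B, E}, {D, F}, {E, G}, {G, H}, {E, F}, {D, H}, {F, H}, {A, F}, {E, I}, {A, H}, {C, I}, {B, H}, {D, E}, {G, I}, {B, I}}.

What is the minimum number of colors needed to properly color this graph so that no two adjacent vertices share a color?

D, E, F, H form a clique, so at least 4 colors are needed.
4 colors suffice: color 1 → {E}; color 2 → {H, I}; color 3 → {F, G}; color 4 → {A, B, C, D}. No two adjacent vertices share a color.

4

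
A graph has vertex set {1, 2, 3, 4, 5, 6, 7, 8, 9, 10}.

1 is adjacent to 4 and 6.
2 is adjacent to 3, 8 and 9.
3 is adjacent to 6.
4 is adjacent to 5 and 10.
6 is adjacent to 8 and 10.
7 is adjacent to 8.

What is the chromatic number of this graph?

2 and 8 are adjacent, so at least 2 colors are needed.
2 colors suffice: color red → {2, 4, 6, 7}; color blue → {1, 3, 5, 8, 9, 10}. No two adjacent vertices share a color.

2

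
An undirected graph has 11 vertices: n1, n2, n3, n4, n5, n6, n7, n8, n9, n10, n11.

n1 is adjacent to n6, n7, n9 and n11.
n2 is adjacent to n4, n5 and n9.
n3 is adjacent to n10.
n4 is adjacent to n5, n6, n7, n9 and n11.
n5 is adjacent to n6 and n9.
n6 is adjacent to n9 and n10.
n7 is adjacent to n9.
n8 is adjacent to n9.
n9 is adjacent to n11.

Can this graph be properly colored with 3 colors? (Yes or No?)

n4, n5, n6, n9 are mutually adjacent (a clique of size 4), so at least 4 colors are needed.
So 3 colors are not enough.

No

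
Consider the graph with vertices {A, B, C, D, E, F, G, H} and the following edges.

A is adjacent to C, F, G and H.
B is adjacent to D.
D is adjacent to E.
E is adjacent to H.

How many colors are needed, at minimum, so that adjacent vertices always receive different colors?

2

D and E are adjacent, so at least 2 colors are needed.
One proper 2-coloring: A=red, B=red, C=blue, D=blue, E=red, F=blue, G=blue, H=blue. Each edge has distinct colors on its endpoints.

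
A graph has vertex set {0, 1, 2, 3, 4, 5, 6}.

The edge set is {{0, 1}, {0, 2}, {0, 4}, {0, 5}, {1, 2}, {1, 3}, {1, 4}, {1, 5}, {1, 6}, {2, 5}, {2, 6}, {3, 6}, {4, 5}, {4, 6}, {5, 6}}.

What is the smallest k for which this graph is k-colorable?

0, 1, 4, 5 are mutually adjacent (a clique of size 4), so at least 4 colors are needed.
4 colors suffice: color red → {1}; color blue → {3, 5}; color green → {0, 6}; color yellow → {2, 4}. Each edge has distinct colors on its endpoints.

4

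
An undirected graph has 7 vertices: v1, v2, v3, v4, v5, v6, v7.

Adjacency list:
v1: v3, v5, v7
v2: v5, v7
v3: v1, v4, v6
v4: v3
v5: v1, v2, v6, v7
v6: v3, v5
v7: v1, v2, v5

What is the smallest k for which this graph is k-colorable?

3

v2, v5, v7 are pairwise adjacent, so at least 3 colors are needed.
3 colors suffice: color 1 → {v3, v5}; color 2 → {v4, v6, v7}; color 3 → {v1, v2}. Every edge joins two different colors.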